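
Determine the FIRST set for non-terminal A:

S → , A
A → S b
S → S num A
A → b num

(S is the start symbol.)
{ ',', 'b' }

To compute FIRST(A), examine every production with A on the left-hand side, reading each right-hand side left to right until a non-nullable symbol is reached.

FIRST sets of the other non-terminals involved (by the same procedure, iterated to a fixed point):
  FIRST(S) = { ',' }

From A → S b:
  - S is a non-terminal: add FIRST(S) \ {ε} = { ',' }
    S is not nullable, so stop
From A → b num:
  - b is a terminal: add 'b' and stop

Collecting: FIRST(A) = { ',', 'b' }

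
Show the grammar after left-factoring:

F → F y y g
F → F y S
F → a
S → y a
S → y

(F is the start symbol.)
F → F y F'
F' → y g
F' → S
F → a
S → y S'
S' → a
S' → ε

Left-factoring transforms A → αβ₁ | αβ₂ into A → αA' and A' → β₁ | β₂
(α is the longest common prefix among the alternatives). Repeat until
no nonterminal has two alternatives with a common prefix.

Round 1: F has alternatives sharing prefix 'F y'. Introduce F': F → F y F'
  Add: F' → y g
  Add: F' → S

Round 2: S has alternatives sharing prefix 'y'. Introduce S': S → y S'
  Add: S' → a
  Add: S' → ε

No remaining common prefixes — done.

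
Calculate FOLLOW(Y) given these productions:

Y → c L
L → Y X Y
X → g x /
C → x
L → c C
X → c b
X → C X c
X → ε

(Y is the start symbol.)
{ $, 'c', 'g', 'x' }

To compute FOLLOW(Y), find every occurrence of Y on a right-hand side N → α Y β: add FIRST(β) \ {ε}, and if β is empty or nullable also add FOLLOW(N). Iterate to a fixed point.

Y is the start symbol, so $ ∈ FOLLOW(Y).
In L → Y X Y: Y is followed by X Y, add FIRST(X Y) \ {ε} = { 'c', 'g', 'x' }
In L → Y X Y: Y is at the end, add FOLLOW(L)

The FOLLOW sets referred to above (computed the same way, to a fixed point):
  FOLLOW(L) = { $, 'c', 'g', 'x' }

Taking the union: FOLLOW(Y) = { $, 'c', 'g', 'x' }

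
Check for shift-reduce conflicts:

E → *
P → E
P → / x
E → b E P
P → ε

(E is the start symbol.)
Yes — I4: [P → .] vs [E → . *]

A shift-reduce conflict occurs when an LR(0) state has both:
  - a complete (reduce) item [A → α .] (dot at the end), and
  - a shift item [B → β . c γ] (dot before a terminal).

Augment with E' → E and build the canonical LR(0) collection (I0 = CLOSURE({[E' → . E]}), then GOTO on every symbol after a dot until no new states appear). It has 9 states:
  I0: { [E → . *], [E → . b E P], [E' → . E] }  — shift
  I1: { [E → * .] }  — reduce
  I2: { [E' → E .] }  — accept
  I3: { [E → . *], [E → . b E P], [E → b . E P] }  — shift
  I4: { [E → . *], [E → . b E P], [E → b E . P], [P → . / x], [P → . E], [P → .] }  — shift, reduce
  I5: { [P → / . x] }  — shift
  I6: { [P → E .] }  — reduce
  I7: { [E → b E P .] }  — reduce
  I8: { [P → / x .] }  — reduce

I4 contains reduce item [P → .] and shift items [E → . *], [E → . b E P], [P → . / x] — shift-reduce conflict.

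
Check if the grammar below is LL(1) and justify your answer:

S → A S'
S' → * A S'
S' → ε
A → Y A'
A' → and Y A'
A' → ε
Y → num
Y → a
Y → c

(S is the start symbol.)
Relevant sets:
  FOLLOW(S') = { $ }
  FOLLOW(A') = { $, '*' }

For S':
  PREDICT(S' → '*' A S') = { '*' }
  PREDICT(S' → ε) = { $ }
For A':
  PREDICT(A' → and Y A') = { 'and' }
  PREDICT(A' → ε) = { $, '*' }
For Y:
  PREDICT(Y → num) = { 'num' }
  PREDICT(Y → a) = { 'a' }
  PREDICT(Y → c) = { 'c' }
S, A have a single production, so nothing to check there.

All predict sets are disjoint. The grammar IS LL(1).

Answer: Yes, the grammar is LL(1).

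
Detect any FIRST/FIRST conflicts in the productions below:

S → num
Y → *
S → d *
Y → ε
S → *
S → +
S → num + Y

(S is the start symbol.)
Productions for S:
  S → num: FIRST = { 'num' }
  S → d *: FIRST = { 'd' }
  S → *: FIRST = { '*' }
  S → +: FIRST = { '+' }
  S → num + Y: FIRST = { 'num' }
Productions for Y:
  Y → *: FIRST = { '*' }
  Y → ε: FIRST = { ε }

Conflict for S: S → num and S → num + Y
  Overlap: { 'num' }

Answer: Yes. S → num / S → num '+' Y on { 'num' }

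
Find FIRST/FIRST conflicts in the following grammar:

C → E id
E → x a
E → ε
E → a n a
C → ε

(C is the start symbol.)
No FIRST/FIRST conflicts.

A FIRST/FIRST conflict occurs when two productions N → α and N → β for the same non-terminal have FIRST(α) ∩ FIRST(β) ≠ ∅ (with ε ∈ FIRST of a nullable right-hand side, so two nullable alternatives also conflict).

FIRST sets of the non-terminals at (or reachable through a nullable prefix from) the front of some alternative:
  FIRST(E) = { 'a', 'x', ε }

Productions for C:
  C → E id: FIRST = { 'a', 'id', 'x' }
  C → ε: FIRST = { ε }
Productions for E:
  E → x a: FIRST = { 'x' }
  E → ε: FIRST = { ε }
  E → a n a: FIRST = { 'a' }

All alternatives of each non-terminal have pairwise disjoint FIRST sets.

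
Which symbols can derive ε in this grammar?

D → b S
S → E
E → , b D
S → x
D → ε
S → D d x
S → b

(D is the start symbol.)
{ 'D' }

ε-productions: D → ε
So D is immediately nullable.
No further non-terminal can be added: every production for the remaining non-terminals contains a terminal or a non-nullable non-terminal.
Nullable = { 'D' }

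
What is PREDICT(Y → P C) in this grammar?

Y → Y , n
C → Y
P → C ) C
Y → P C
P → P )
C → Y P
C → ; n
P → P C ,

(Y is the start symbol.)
PREDICT(Y → P C) = (FIRST(RHS) \ {ε}) ∪ (FOLLOW(Y) if ε ∈ FIRST(RHS), i.e. RHS ⇒* ε)
FIRST(P) = { ';' }
FIRST(P C) = { ';' }
ε ∉ FIRST(P C), so FOLLOW(Y) is not added.
PREDICT(Y → P C) = { ';' }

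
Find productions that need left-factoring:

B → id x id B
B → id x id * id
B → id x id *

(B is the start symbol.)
Left-factoring is needed when two productions for the same non-terminal
share a common prefix on the right-hand side.

Productions for B:
  B → id x id B
  B → id x id * id
  B → id x id *

Found common prefix 'id x id' in productions for B

Answer: Yes, B has productions with common prefix 'id x id'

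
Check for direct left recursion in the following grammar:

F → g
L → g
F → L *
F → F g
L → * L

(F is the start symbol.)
Direct left recursion occurs when N → N α for some non-terminal N (the right-hand side begins with the left-hand side itself).

F → g: starts with g
L → g: starts with g
F → L *: starts with L
F → F g: LEFT RECURSIVE (starts with F)
L → * L: starts with '*'

The grammar has direct left recursion on: F.

Answer: Yes, F is left-recursive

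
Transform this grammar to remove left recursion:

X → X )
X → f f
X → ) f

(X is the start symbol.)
X → f f X'
X → ) f X'
X' → ) X'
X' → ε

X is directly left-recursive. The standard transformation for
  A → A α₁ | ... | A α_m | β₁ | ... | β_n
is
  A  → β₁ A' | ... | β_n A'
  A' → α₁ A' | ... | α_m A' | ε

X → f f becomes X → f f X'
X → ) f becomes X → ) f X'
X → X ) becomes X' → ) X'
Add X' → ε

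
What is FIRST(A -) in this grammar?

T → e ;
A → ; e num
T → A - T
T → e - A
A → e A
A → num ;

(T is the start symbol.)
FIRST sets of the non-terminals involved (from the grammar, by fixed-point iteration):
  FIRST(A) = { ';', 'e', 'num' }

To compute FIRST(A -), process the symbols left to right:
Symbol A is a non-terminal. Add FIRST(A) \ {ε} = { ';', 'e', 'num' }
A is not nullable (ε ∉ FIRST(A)), so stop here.
FIRST(A -) = { ';', 'e', 'num' }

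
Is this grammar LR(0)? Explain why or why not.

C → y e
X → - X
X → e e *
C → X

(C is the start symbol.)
Yes, the grammar is LR(0)

A grammar is LR(0) if no state in the canonical LR(0) collection has:
  - both a shift item (dot before a terminal) and a complete item (shift-reduce conflict), or
  - two or more complete items (reduce-reduce conflict; the accept item [C' → C .] counts as a complete item here).

Augment with C' → C and build the canonical LR(0) collection (I0 = CLOSURE({[C' → . C]}), then GOTO on every symbol after a dot until no new states appear). It has 10 states:
  I0: { [C → . X], [C → . y e], [C' → . C], [X → . - X], [X → . e e *] }  — shift
  I1: { [X → - . X], [X → . - X], [X → . e e *] }  — shift
  I2: { [C' → C .] }  — accept
  I3: { [C → X .] }  — reduce
  I4: { [X → e . e *] }  — shift
  I5: { [C → y . e] }  — shift
  I6: { [C → y e .] }  — reduce
  I7: { [X → e e . *] }  — shift
  I8: { [X → e e * .] }  — reduce
  I9: { [X → - X .] }  — reduce

Every state is either a pure shift/goto state or contains exactly one complete item and nothing to shift — no conflicts. The grammar is LR(0).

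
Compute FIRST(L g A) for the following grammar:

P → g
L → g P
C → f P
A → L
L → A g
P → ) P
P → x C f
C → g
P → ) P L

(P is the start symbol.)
{ 'g' }

FIRST sets of the non-terminals involved (from the grammar, by fixed-point iteration):
  FIRST(L) = { 'g' }

To compute FIRST(L g A), process the symbols left to right:
Symbol L is a non-terminal. Add FIRST(L) \ {ε} = { 'g' }
L is not nullable (ε ∉ FIRST(L)), so stop here.
FIRST(L g A) = { 'g' }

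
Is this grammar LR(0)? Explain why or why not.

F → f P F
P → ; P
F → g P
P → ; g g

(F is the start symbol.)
Augment with F' → F and build the canonical LR(0) collection (I0 = CLOSURE({[F' → . F]}), then GOTO on every symbol after a dot until no new states appear). It has 11 states:
  I0: { [F → . f P F], [F → . g P], [F' → . F] }  — shift
  I1: { [F' → F .] }  — accept
  I2: { [F → f . P F], [P → . ; P], [P → . ; g g] }  — shift
  I3: { [F → g . P], [P → . ; P], [P → . ; g g] }  — shift
  I4: { [P → . ; P], [P → . ; g g], [P → ; . P], [P → ; . g g] }  — shift
  I5: { [F → g P .] }  — reduce
  I6: { [P → ; P .] }  — reduce
  I7: { [P → ; g . g] }  — shift
  I8: { [P → ; g g .] }  — reduce
  I9: { [F → . f P F], [F → . g P], [F → f P . F] }  — shift
  I10: { [F → f P F .] }  — reduce

Every state is either a pure shift/goto state or contains exactly one complete item and nothing to shift — no conflicts. The grammar is LR(0).

Answer: Yes, the grammar is LR(0)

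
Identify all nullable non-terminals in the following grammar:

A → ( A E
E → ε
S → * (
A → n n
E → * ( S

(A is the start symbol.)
A non-terminal is nullable if it can derive ε (the empty string): either it has an ε-production, or it has a production whose right-hand side consists entirely of nullable non-terminals.

ε-productions: E → ε
So E is immediately nullable.
No further non-terminal can be added: every production for the remaining non-terminals contains a terminal or a non-nullable non-terminal.
Nullable = { 'E' }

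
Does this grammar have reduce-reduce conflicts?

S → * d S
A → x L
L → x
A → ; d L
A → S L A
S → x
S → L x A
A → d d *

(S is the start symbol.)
Yes — I4: [L → x .] vs [S → x .]; I10: [L → x .] vs [S → x .]

A reduce-reduce conflict occurs when an LR(0) state has two complete items [A → α .] and [B → β .] — both call for a reduction, and with no lookahead the parser cannot choose between them.

Augment with S' → S and build the canonical LR(0) collection (I0 = CLOSURE({[S' → . S]}), then GOTO on every symbol after a dot until no new states appear). It has 21 states:
  I0: { [L → . x], [S → . * d S], [S → . L x A], [S → . x], [S' → . S] }  — shift
  I1: { [S → * . d S] }  — shift
  I2: { [S → L . x A] }  — shift
  I3: { [S' → S .] }  — accept
  I4: { [L → x .], [S → x .] }  — 2 reduces
  I5: { [A → . ; d L], [A → . S L A], [A → . d d *], [A → . x L], [L → . x], [S → . * d S], [S → . L x A], [S → . x], [S → L x . A] }  — shift
  I6: { [A → ; . d L] }  — shift
  I7: { [S → L x A .] }  — reduce
  I8: { [A → S . L A], [L → . x] }  — shift
  I9: { [A → d . d *] }  — shift
  I10: { [A → x . L], [L → . x], [L → x .], [S → x .] }  — shift, 2 reduces
  I11: { [A → x L .] }  — reduce
  I12: { [L → x .] }  — reduce
  I13: { [A → d d . *] }  — shift
  I14: { [A → d d * .] }  — reduce
  I15: { [A → . ; d L], [A → . S L A], [A → . d d *], [A → . x L], [A → S L . A], [L → . x], [S → . * d S], [S → . L x A], [S → . x] }  — shift
  I16: { [A → S L A .] }  — reduce
  I17: { [A → ; d . L], [L → . x] }  — shift
  I18: { [A → ; d L .] }  — reduce
  I19: { [L → . x], [S → * d . S], [S → . * d S], [S → . L x A], [S → . x] }  — shift
  I20: { [S → * d S .] }  — reduce

I4 contains complete items [L → x .], [S → x .] — reduce-reduce conflict.
I10 contains complete items [L → x .], [S → x .] — reduce-reduce conflict.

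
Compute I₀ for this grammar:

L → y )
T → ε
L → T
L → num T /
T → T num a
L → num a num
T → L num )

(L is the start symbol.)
First, augment the grammar with L' → L
I₀ = CLOSURE({ [L' → . L] }):
  [L' → . L] has the dot before L: add [L → . y )], [L → . T], [L → . num T /], [L → . num a num]
  [L → . T] has the dot before T: add [T → .], [T → . T num a], [T → . L num )]
No further items can be added.

I₀ = { [L → . T], [L → . num T /], [L → . num a num], [L → . y )], [L' → . L], [T → . L num )], [T → . T num a], [T → .] }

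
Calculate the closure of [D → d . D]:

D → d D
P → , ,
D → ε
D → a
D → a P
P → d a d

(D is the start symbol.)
To compute CLOSURE, for each item [A → α.Bβ] where B is a non-terminal, add [B → .γ] for all productions B → γ; repeat for the newly added items until nothing changes.

Start with: [D → d . D]
  [D → d . D] has the dot before D: add [D → . d D], [D → .], [D → . a], [D → . a P]
No further items can be added.

CLOSURE = { [D → . a P], [D → . a], [D → . d D], [D → .], [D → d . D] }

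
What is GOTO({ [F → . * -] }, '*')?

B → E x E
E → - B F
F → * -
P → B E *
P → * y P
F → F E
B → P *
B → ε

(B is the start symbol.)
GOTO(I, '*') = CLOSURE({ [A → αX.β] : [A → α.Xβ] ∈ I, X = '*' })

Items with dot before '*', with the dot advanced:
  [F → . * -] → [F → * . -]
Closure adds nothing (no advanced item has the dot before a non-terminal).

GOTO = { [F → * . -] }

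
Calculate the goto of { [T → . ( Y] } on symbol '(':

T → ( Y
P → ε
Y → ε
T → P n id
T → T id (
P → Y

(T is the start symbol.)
GOTO(I, '(') = CLOSURE({ [A → αX.β] : [A → α.Xβ] ∈ I, X = '(' })

Items with dot before '(', with the dot advanced:
  [T → . ( Y] → [T → ( . Y]
Closure of the advanced items:
  [T → ( . Y] has the dot before Y: add [Y → .]

GOTO = { [T → ( . Y], [Y → .] }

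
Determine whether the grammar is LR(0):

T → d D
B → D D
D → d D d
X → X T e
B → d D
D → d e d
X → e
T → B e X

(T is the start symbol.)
No. Shift-reduce conflict between [B → d D .] and [D → d D . d]

Augment with T' → T and build the canonical LR(0) collection (I0 = CLOSURE({[T' → . T]}), then GOTO on every symbol after a dot until no new states appear). It has 17 states:
  I0: { [B → . D D], [B → . d D], [D → . d D d], [D → . d e d], [T → . B e X], [T → . d D], [T' → . T] }  — shift
  I1: { [T → B . e X] }  — shift
  I2: { [B → D . D], [D → . d D d], [D → . d e d] }  — shift
  I3: { [T' → T .] }  — accept
  I4: { [B → d . D], [D → . d D d], [D → . d e d], [D → d . D d], [D → d . e d], [T → d . D] }  — shift
  I5: { [B → d D .], [D → d D . d], [T → d D .] }  — shift, 2 reduces
  I6: { [D → . d D d], [D → . d e d], [D → d . D d], [D → d . e d] }  — shift
  I7: { [D → d e . d] }  — shift
  I8: { [D → d e d .] }  — reduce
  I9: { [D → d D . d] }  — shift
  I10: { [D → d D d .] }  — reduce
  I11: { [B → D D .] }  — reduce
  I12: { [T → B e . X], [X → . X T e], [X → . e] }  — shift
  I13: { [B → . D D], [B → . d D], [D → . d D d], [D → . d e d], [T → . B e X], [T → . d D], [T → B e X .], [X → X . T e] }  — shift, reduce
  I14: { [X → e .] }  — reduce
  I15: { [X → X T . e] }  — shift
  I16: { [X → X T e .] }  — reduce

Conflict in state I5:
  Shift-reduce conflict between [B → d D .] and [D → d D . d]
So the grammar is NOT LR(0).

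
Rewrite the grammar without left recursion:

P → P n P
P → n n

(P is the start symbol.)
P is directly left-recursive. The standard transformation for
  A → A α₁ | ... | A α_m | β₁ | ... | β_n
is
  A  → β₁ A' | ... | β_n A'
  A' → α₁ A' | ... | α_m A' | ε

P → n n becomes P → n n P'
P → P n P becomes P' → n P P'
Add P' → ε

Resulting grammar:
P → n n P'
P' → n P P'
P' → ε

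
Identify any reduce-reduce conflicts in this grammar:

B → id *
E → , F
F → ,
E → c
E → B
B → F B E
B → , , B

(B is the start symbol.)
No reduce-reduce conflicts

A reduce-reduce conflict occurs when an LR(0) state has two complete items [A → α .] and [B → β .] — both call for a reduction, and with no lookahead the parser cannot choose between them.

Augment with B' → B and build the canonical LR(0) collection (I0 = CLOSURE({[B' → . B]}), then GOTO on every symbol after a dot until no new states appear). It has 15 states:
  I0: { [B → . , , B], [B → . F B E], [B → . id *], [B' → . B], [F → . ,] }  — shift
  I1: { [B → , . , B], [F → , .] }  — shift, reduce
  I2: { [B' → B .] }  — accept
  I3: { [B → . , , B], [B → . F B E], [B → . id *], [B → F . B E], [F → . ,] }  — shift
  I4: { [B → id . *] }  — shift
  I5: { [B → id * .] }  — reduce
  I6: { [B → . , , B], [B → . F B E], [B → . id *], [B → F B . E], [E → . , F], [E → . B], [E → . c], [F → . ,] }  — shift
  I7: { [B → , . , B], [E → , . F], [F → , .], [F → . ,] }  — shift, reduce
  I8: { [E → B .] }  — reduce
  I9: { [B → F B E .] }  — reduce
  I10: { [E → c .] }  — reduce
  I11: { [B → , , . B], [B → . , , B], [B → . F B E], [B → . id *], [F → , .], [F → . ,] }  — shift, reduce
  I12: { [E → , F .] }  — reduce
  I13: { [B → , , B .] }  — reduce
  I14: { [B → , , . B], [B → . , , B], [B → . F B E], [B → . id *], [F → . ,] }  — shift

No state contains more than one complete item.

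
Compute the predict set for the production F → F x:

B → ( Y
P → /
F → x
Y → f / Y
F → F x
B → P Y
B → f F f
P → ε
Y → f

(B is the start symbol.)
PREDICT(F → F x) = (FIRST(RHS) \ {ε}) ∪ (FOLLOW(F) if ε ∈ FIRST(RHS), i.e. RHS ⇒* ε)
FIRST(F) = { 'x' }
FIRST(F x) = { 'x' }
ε ∉ FIRST(F x), so FOLLOW(F) is not added.
PREDICT(F → F x) = { 'x' }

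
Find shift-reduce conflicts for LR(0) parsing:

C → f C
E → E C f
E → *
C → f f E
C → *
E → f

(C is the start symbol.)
Augment with C' → C and build the canonical LR(0) collection (I0 = CLOSURE({[C' → . C]}), then GOTO on every symbol after a dot until no new states appear). It has 11 states:
  I0: { [C → . *], [C → . f C], [C → . f f E], [C' → . C] }  — shift
  I1: { [C → * .] }  — reduce
  I2: { [C' → C .] }  — accept
  I3: { [C → . *], [C → . f C], [C → . f f E], [C → f . C], [C → f . f E] }  — shift
  I4: { [C → f C .] }  — reduce
  I5: { [C → . *], [C → . f C], [C → . f f E], [C → f . C], [C → f . f E], [C → f f . E], [E → . *], [E → . E C f], [E → . f] }  — shift
  I6: { [C → * .], [E → * .] }  — 2 reduces
  I7: { [C → . *], [C → . f C], [C → . f f E], [C → f f E .], [E → E . C f] }  — shift, reduce
  I8: { [C → . *], [C → . f C], [C → . f f E], [C → f . C], [C → f . f E], [C → f f . E], [E → . *], [E → . E C f], [E → . f], [E → f .] }  — shift, reduce
  I9: { [E → E C . f] }  — shift
  I10: { [E → E C f .] }  — reduce

I7 contains reduce item [C → f f E .] and shift items [C → . *], [C → . f C], [C → . f f E] — shift-reduce conflict.
I8 contains reduce item [E → f .] and shift items [C → . *], [C → . f C], [C → . f f E], [C → f . f E], [E → . *], [E → . f] — shift-reduce conflict.

Answer: Yes — I7: [C → f f E .] vs [C → . *]; I8: [E → f .] vs [C → . *]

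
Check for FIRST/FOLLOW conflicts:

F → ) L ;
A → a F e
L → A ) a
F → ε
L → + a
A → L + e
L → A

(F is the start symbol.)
A FIRST/FOLLOW conflict occurs when a non-terminal N has a nullable alternative N → β (β ⇒* ε) and another alternative N → α with FIRST(α) ∩ FOLLOW(N) ≠ ∅: on such a lookahead the parser cannot decide between expanding α and letting N vanish via β.

Nullable non-terminals: F.

F: nullable alternative(s) F → ε; FOLLOW(F) = { $, 'e' }
  F → ) L ;: FIRST \ {ε} = { ')' } — disjoint from FOLLOW(F)
  F → ε: FIRST \ {ε} = { } — this is the only nullable alternative, skip

A, L have no nullable alternative, so no FIRST/FOLLOW check is needed there.

No FIRST/FOLLOW conflicts found.

Answer: No FIRST/FOLLOW conflicts.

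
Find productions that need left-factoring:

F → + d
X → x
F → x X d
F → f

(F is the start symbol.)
Left-factoring is needed when two productions for the same non-terminal
share a common prefix on the right-hand side.

Productions for F:
  F → + d
  F → x X d
  F → f

No common prefixes found.

Answer: No, left-factoring is not needed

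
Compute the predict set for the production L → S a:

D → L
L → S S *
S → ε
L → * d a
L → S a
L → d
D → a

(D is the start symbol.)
{ 'a' }

PREDICT(L → S a) = (FIRST(RHS) \ {ε}) ∪ (FOLLOW(L) if ε ∈ FIRST(RHS), i.e. RHS ⇒* ε)
FIRST(S) = { ε }
FIRST(S a) = { 'a' }
ε ∉ FIRST(S a), so FOLLOW(L) is not added.
PREDICT(L → S a) = { 'a' }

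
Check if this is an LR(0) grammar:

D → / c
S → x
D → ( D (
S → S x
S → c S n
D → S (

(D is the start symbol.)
A grammar is LR(0) if no state in the canonical LR(0) collection has:
  - both a shift item (dot before a terminal) and a complete item (shift-reduce conflict), or
  - two or more complete items (reduce-reduce conflict; the accept item [D' → D .] counts as a complete item here).

Augment with D' → D and build the canonical LR(0) collection (I0 = CLOSURE({[D' → . D]}), then GOTO on every symbol after a dot until no new states appear). It has 14 states:
  I0: { [D → . ( D (], [D → . / c], [D → . S (], [D' → . D], [S → . S x], [S → . c S n], [S → . x] }  — shift
  I1: { [D → ( . D (], [D → . ( D (], [D → . / c], [D → . S (], [S → . S x], [S → . c S n], [S → . x] }  — shift
  I2: { [D → / . c] }  — shift
  I3: { [D' → D .] }  — accept
  I4: { [D → S . (], [S → S . x] }  — shift
  I5: { [S → . S x], [S → . c S n], [S → . x], [S → c . S n] }  — shift
  I6: { [S → x .] }  — reduce
  I7: { [S → S . x], [S → c S . n] }  — shift
  I8: { [S → c S n .] }  — reduce
  I9: { [S → S x .] }  — reduce
  I10: { [D → S ( .] }  — reduce
  I11: { [D → / c .] }  — reduce
  I12: { [D → ( D . (] }  — shift
  I13: { [D → ( D ( .] }  — reduce

Every state is either a pure shift/goto state or contains exactly one complete item and nothing to shift — no conflicts. The grammar is LR(0).

Answer: Yes, the grammar is LR(0)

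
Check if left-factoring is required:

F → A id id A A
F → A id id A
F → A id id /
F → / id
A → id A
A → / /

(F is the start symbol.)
Left-factoring is needed when two productions for the same non-terminal
share a common prefix on the right-hand side.

Productions for F:
  F → A id id A A
  F → A id id A
  F → A id id /
  F → / id
Productions for A:
  A → id A
  A → / /

Found common prefix 'A id id' in productions for F

Answer: Yes, F has productions with common prefix 'A id id'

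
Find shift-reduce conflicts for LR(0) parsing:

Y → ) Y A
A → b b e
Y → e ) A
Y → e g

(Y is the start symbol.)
No shift-reduce conflicts

Augment with Y' → Y and build the canonical LR(0) collection (I0 = CLOSURE({[Y' → . Y]}), then GOTO on every symbol after a dot until no new states appear). It has 12 states:
  I0: { [Y → . ) Y A], [Y → . e ) A], [Y → . e g], [Y' → . Y] }  — shift
  I1: { [Y → ) . Y A], [Y → . ) Y A], [Y → . e ) A], [Y → . e g] }  — shift
  I2: { [Y' → Y .] }  — accept
  I3: { [Y → e . ) A], [Y → e . g] }  — shift
  I4: { [A → . b b e], [Y → e ) . A] }  — shift
  I5: { [Y → e g .] }  — reduce
  I6: { [Y → e ) A .] }  — reduce
  I7: { [A → b . b e] }  — shift
  I8: { [A → b b . e] }  — shift
  I9: { [A → b b e .] }  — reduce
  I10: { [A → . b b e], [Y → ) Y . A] }  — shift
  I11: { [Y → ) Y A .] }  — reduce

No state contains both a complete item and a shift item.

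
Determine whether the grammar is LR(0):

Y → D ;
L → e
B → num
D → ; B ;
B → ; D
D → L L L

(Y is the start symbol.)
Yes, the grammar is LR(0)

A grammar is LR(0) if no state in the canonical LR(0) collection has:
  - both a shift item (dot before a terminal) and a complete item (shift-reduce conflict), or
  - two or more complete items (reduce-reduce conflict; the accept item [Y' → Y .] counts as a complete item here).

Augment with Y' → Y and build the canonical LR(0) collection (I0 = CLOSURE({[Y' → . Y]}), then GOTO on every symbol after a dot until no new states appear). It has 14 states:
  I0: { [D → . ; B ;], [D → . L L L], [L → . e], [Y → . D ;], [Y' → . Y] }  — shift
  I1: { [B → . ; D], [B → . num], [D → ; . B ;] }  — shift
  I2: { [Y → D . ;] }  — shift
  I3: { [D → L . L L], [L → . e] }  — shift
  I4: { [Y' → Y .] }  — accept
  I5: { [L → e .] }  — reduce
  I6: { [D → L L . L], [L → . e] }  — shift
  I7: { [D → L L L .] }  — reduce
  I8: { [Y → D ; .] }  — reduce
  I9: { [B → ; . D], [D → . ; B ;], [D → . L L L], [L → . e] }  — shift
  I10: { [D → ; B . ;] }  — shift
  I11: { [B → num .] }  — reduce
  I12: { [D → ; B ; .] }  — reduce
  I13: { [B → ; D .] }  — reduce

Every state is either a pure shift/goto state or contains exactly one complete item and nothing to shift — no conflicts. The grammar is LR(0).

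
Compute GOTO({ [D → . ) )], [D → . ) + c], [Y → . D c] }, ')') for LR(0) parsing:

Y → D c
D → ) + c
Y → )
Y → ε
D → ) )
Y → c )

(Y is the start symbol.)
{ [D → ) . )], [D → ) . + c] }

GOTO(I, ')') = CLOSURE({ [A → αX.β] : [A → α.Xβ] ∈ I, X = ')' })

Items with dot before ')', with the dot advanced:
  [D → . ) )] → [D → ) . )]
  [D → . ) + c] → [D → ) . + c]
Closure adds nothing (no advanced item has the dot before a non-terminal).

GOTO = { [D → ) . )], [D → ) . + c] }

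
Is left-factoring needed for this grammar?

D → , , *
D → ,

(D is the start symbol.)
Yes, D has productions with common prefix ','

Left-factoring is needed when two productions for the same non-terminal
share a common prefix on the right-hand side.

Productions for D:
  D → , , *
  D → ,

Found common prefix ',' in productions for D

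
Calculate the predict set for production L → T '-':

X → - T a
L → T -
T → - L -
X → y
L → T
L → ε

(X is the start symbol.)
{ '-' }

PREDICT(L → T '-') = (FIRST(RHS) \ {ε}) ∪ (FOLLOW(L) if ε ∈ FIRST(RHS), i.e. RHS ⇒* ε)
FIRST(T) = { '-' }
FIRST(T '-') = { '-' }
ε ∉ FIRST(T '-'), so FOLLOW(L) is not added.
PREDICT(L → T '-') = { '-' }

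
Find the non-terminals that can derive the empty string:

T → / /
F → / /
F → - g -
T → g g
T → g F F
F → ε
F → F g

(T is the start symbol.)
ε-productions: F → ε
So F is immediately nullable.
No further non-terminal can be added: every production for the remaining non-terminals contains a terminal or a non-nullable non-terminal.
Nullable = { 'F' }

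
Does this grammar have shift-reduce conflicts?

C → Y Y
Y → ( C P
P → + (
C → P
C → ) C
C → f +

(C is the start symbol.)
No shift-reduce conflicts

A shift-reduce conflict occurs when an LR(0) state has both:
  - a complete (reduce) item [A → α .] (dot at the end), and
  - a shift item [B → β . c γ] (dot before a terminal).

Augment with C' → C and build the canonical LR(0) collection (I0 = CLOSURE({[C' → . C]}), then GOTO on every symbol after a dot until no new states appear). It has 14 states:
  I0: { [C → . ) C], [C → . P], [C → . Y Y], [C → . f +], [C' → . C], [P → . + (], [Y → . ( C P] }  — shift
  I1: { [C → . ) C], [C → . P], [C → . Y Y], [C → . f +], [P → . + (], [Y → ( . C P], [Y → . ( C P] }  — shift
  I2: { [C → ) . C], [C → . ) C], [C → . P], [C → . Y Y], [C → . f +], [P → . + (], [Y → . ( C P] }  — shift
  I3: { [P → + . (] }  — shift
  I4: { [C' → C .] }  — accept
  I5: { [C → P .] }  — reduce
  I6: { [C → Y . Y], [Y → . ( C P] }  — shift
  I7: { [C → f . +] }  — shift
  I8: { [C → f + .] }  — reduce
  I9: { [C → Y Y .] }  — reduce
  I10: { [P → + ( .] }  — reduce
  I11: { [C → ) C .] }  — reduce
  I12: { [P → . + (], [Y → ( C . P] }  — shift
  I13: { [Y → ( C P .] }  — reduce

No state contains both a complete item and a shift item.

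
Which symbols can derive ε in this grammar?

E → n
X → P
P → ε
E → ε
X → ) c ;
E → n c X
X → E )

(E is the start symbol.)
{ 'E', 'P', 'X' }

A non-terminal is nullable if it can derive ε (the empty string): either it has an ε-production, or it has a production whose right-hand side consists entirely of nullable non-terminals.

ε-productions: P → ε, E → ε
So P, E are immediately nullable.
X → P: every symbol on the right is nullable, so X is nullable too.
Every non-terminal is now nullable.
Nullable = { 'E', 'P', 'X' }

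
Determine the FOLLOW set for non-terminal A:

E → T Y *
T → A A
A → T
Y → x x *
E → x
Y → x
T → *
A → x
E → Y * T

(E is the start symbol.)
{ $, '*', 'x' }

To compute FOLLOW(A), find every occurrence of A on a right-hand side N → α A β: add FIRST(β) \ {ε}, and if β is empty or nullable also add FOLLOW(N). Iterate to a fixed point.

In T → A A: A is followed by A, add FIRST(A) \ {ε} = { '*', 'x' }
In T → A A: A is at the end, add FOLLOW(T)

The FOLLOW sets referred to above (computed the same way, to a fixed point):
  FOLLOW(T) = { $, '*', 'x' }

Taking the union: FOLLOW(A) = { $, '*', 'x' }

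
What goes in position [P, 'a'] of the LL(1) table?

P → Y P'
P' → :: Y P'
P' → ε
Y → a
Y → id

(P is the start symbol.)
P → Y P'

To find M[P, 'a'], we find productions for P where 'a' is in the predict set (PREDICT(N → α) = (FIRST(α) \ {ε}) ∪ (FOLLOW(N) if α ⇒* ε)).

Relevant sets:
  FIRST(Y) = { 'a', 'id' }

P → Y P': PREDICT = { 'a', 'id' }
  'a' is in predict set, so this production goes in M[P, 'a']

M[P, 'a'] = P → Y P'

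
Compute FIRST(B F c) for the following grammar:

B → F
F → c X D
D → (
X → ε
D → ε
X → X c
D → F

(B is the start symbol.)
{ 'c' }

FIRST sets of the non-terminals involved (from the grammar, by fixed-point iteration):
  FIRST(B) = { 'c' }

To compute FIRST(B F c), process the symbols left to right:
Symbol B is a non-terminal. Add FIRST(B) \ {ε} = { 'c' }
B is not nullable (ε ∉ FIRST(B)), so stop here.
FIRST(B F c) = { 'c' }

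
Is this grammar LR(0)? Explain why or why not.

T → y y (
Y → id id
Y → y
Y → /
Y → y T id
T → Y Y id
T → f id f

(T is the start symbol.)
Augment with T' → T and build the canonical LR(0) collection (I0 = CLOSURE({[T' → . T]}), then GOTO on every symbol after a dot until no new states appear). It has 17 states:
  I0: { [T → . Y Y id], [T → . f id f], [T → . y y (], [T' → . T], [Y → . /], [Y → . id id], [Y → . y T id], [Y → . y] }  — shift
  I1: { [Y → / .] }  — reduce
  I2: { [T' → T .] }  — accept
  I3: { [T → Y . Y id], [Y → . /], [Y → . id id], [Y → . y T id], [Y → . y] }  — shift
  I4: { [T → f . id f] }  — shift
  I5: { [Y → id . id] }  — shift
  I6: { [T → . Y Y id], [T → . f id f], [T → . y y (], [T → y . y (], [Y → . /], [Y → . id id], [Y → . y T id], [Y → . y], [Y → y . T id], [Y → y .] }  — shift, reduce
  I7: { [Y → y T . id] }  — shift
  I8: { [T → . Y Y id], [T → . f id f], [T → . y y (], [T → y . y (], [T → y y . (], [Y → . /], [Y → . id id], [Y → . y T id], [Y → . y], [Y → y . T id], [Y → y .] }  — shift, reduce
  I9: { [T → y y ( .] }  — reduce
  I10: { [Y → y T id .] }  — reduce
  I11: { [Y → id id .] }  — reduce
  I12: { [T → f id . f] }  — shift
  I13: { [T → f id f .] }  — reduce
  I14: { [T → Y Y . id] }  — shift
  I15: { [T → . Y Y id], [T → . f id f], [T → . y y (], [Y → . /], [Y → . id id], [Y → . y T id], [Y → . y], [Y → y . T id], [Y → y .] }  — shift, reduce
  I16: { [T → Y Y id .] }  — reduce

Conflict in state I6:
  Shift-reduce conflict between [Y → y .] and [T → . f id f]
So the grammar is NOT LR(0).

Answer: No. Shift-reduce conflict between [Y → y .] and [T → . f id f]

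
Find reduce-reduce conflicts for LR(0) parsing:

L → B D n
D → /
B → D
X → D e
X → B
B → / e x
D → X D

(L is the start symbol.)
Augment with L' → L and build the canonical LR(0) collection (I0 = CLOSURE({[L' → . L]}), then GOTO on every symbol after a dot until no new states appear). It has 13 states:
  I0: { [B → . / e x], [B → . D], [D → . /], [D → . X D], [L → . B D n], [L' → . L], [X → . B], [X → . D e] }  — shift
  I1: { [B → / . e x], [D → / .] }  — shift, reduce
  I2: { [B → . / e x], [B → . D], [D → . /], [D → . X D], [L → B . D n], [X → . B], [X → . D e], [X → B .] }  — shift, reduce
  I3: { [B → D .], [X → D . e] }  — shift, reduce
  I4: { [L' → L .] }  — accept
  I5: { [B → . / e x], [B → . D], [D → . /], [D → . X D], [D → X . D], [X → . B], [X → . D e] }  — shift
  I6: { [X → B .] }  — reduce
  I7: { [B → D .], [D → X D .], [X → D . e] }  — shift, 2 reduces
  I8: { [X → D e .] }  — reduce
  I9: { [B → D .], [L → B D . n], [X → D . e] }  — shift, reduce
  I10: { [L → B D n .] }  — reduce
  I11: { [B → / e . x] }  — shift
  I12: { [B → / e x .] }  — reduce

I7 contains complete items [B → D .], [D → X D .] — reduce-reduce conflict.

Answer: Yes — I7: [B → D .] vs [D → X D .]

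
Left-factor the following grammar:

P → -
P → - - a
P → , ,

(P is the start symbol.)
Left-factoring transforms A → αβ₁ | αβ₂ into A → αA' and A' → β₁ | β₂
(α is the longest common prefix among the alternatives). Repeat until
no nonterminal has two alternatives with a common prefix.

Round 1: P has alternatives sharing prefix '-'. Introduce P': P → - P'
  Add: P' → ε
  Add: P' → - a

No remaining common prefixes — done.

Resulting grammar:
P → - P'
P' → ε
P' → - a
P → , ,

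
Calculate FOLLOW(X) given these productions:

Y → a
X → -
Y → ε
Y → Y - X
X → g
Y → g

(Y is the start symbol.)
{ $, '-' }

In Y → Y - X: X is at the end, add FOLLOW(Y)

The FOLLOW sets referred to above (computed the same way, to a fixed point):
  FOLLOW(Y) = { $, '-' }

Taking the union: FOLLOW(X) = { $, '-' }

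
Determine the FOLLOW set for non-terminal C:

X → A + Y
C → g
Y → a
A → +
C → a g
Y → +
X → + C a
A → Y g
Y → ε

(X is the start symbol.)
{ 'a' }

In X → + C a: C is followed by a, add FIRST(a) \ {ε} = { 'a' }

Taking the union: FOLLOW(C) = { 'a' }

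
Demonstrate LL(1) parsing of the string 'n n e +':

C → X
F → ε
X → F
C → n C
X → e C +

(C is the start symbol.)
Stack is shown with the top on the left.

Stack    Input      Action
--------------------------
C $      n n e + $  output C → n C
n C $    n n e + $  match 'n'
C $      n e + $    output C → n C
n C $    n e + $    match 'n'
C $      e + $      output C → X
X $      e + $      output X → e C +
e C + $  e + $      match 'e'
C + $    + $        output C → X
X + $    + $        output X → F
F + $    + $        output F → ε
+ $      + $        match '+'
$        $          accept

The string is accepted.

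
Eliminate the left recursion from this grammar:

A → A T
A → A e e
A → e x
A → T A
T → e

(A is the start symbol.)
A → e x A'
A → T A A'
A' → T A'
A' → e e A'
A' → ε
T → e

A is directly left-recursive. The standard transformation for
  A → A α₁ | ... | A α_m | β₁ | ... | β_n
is
  A  → β₁ A' | ... | β_n A'
  A' → α₁ A' | ... | α_m A' | ε

A → e x becomes A → e x A'
A → T A becomes A → T A A'
A → A T becomes A' → T A'
A → A e e becomes A' → e e A'
Add A' → ε

Productions for other non-terminals are unchanged:
  T → e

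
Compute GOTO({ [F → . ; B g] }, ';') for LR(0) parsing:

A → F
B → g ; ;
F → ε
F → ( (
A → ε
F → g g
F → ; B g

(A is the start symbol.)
GOTO(I, ';') = CLOSURE({ [A → αX.β] : [A → α.Xβ] ∈ I, X = ';' })

Items with dot before ';', with the dot advanced:
  [F → . ; B g] → [F → ; . B g]
Closure of the advanced items:
  [F → ; . B g] has the dot before B: add [B → . g ; ;]

GOTO = { [B → . g ; ;], [F → ; . B g] }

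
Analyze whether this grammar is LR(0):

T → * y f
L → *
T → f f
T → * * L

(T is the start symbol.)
Augment with T' → T and build the canonical LR(0) collection (I0 = CLOSURE({[T' → . T]}), then GOTO on every symbol after a dot until no new states appear). It has 10 states:
  I0: { [T → . * * L], [T → . * y f], [T → . f f], [T' → . T] }  — shift
  I1: { [T → * . * L], [T → * . y f] }  — shift
  I2: { [T' → T .] }  — accept
  I3: { [T → f . f] }  — shift
  I4: { [T → f f .] }  — reduce
  I5: { [L → . *], [T → * * . L] }  — shift
  I6: { [T → * y . f] }  — shift
  I7: { [T → * y f .] }  — reduce
  I8: { [L → * .] }  — reduce
  I9: { [T → * * L .] }  — reduce

Every state is either a pure shift/goto state or contains exactly one complete item and nothing to shift — no conflicts. The grammar is LR(0).

Answer: Yes, the grammar is LR(0)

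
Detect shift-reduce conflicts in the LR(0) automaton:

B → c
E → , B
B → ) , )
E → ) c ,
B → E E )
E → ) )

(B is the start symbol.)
No shift-reduce conflicts

Augment with B' → B and build the canonical LR(0) collection (I0 = CLOSURE({[B' → . B]}), then GOTO on every symbol after a dot until no new states appear). It has 15 states:
  I0: { [B → . ) , )], [B → . E E )], [B → . c], [B' → . B], [E → . ) )], [E → . ) c ,], [E → . , B] }  — shift
  I1: { [B → ) . , )], [E → ) . )], [E → ) . c ,] }  — shift
  I2: { [B → . ) , )], [B → . E E )], [B → . c], [E → , . B], [E → . ) )], [E → . ) c ,], [E → . , B] }  — shift
  I3: { [B' → B .] }  — accept
  I4: { [B → E . E )], [E → . ) )], [E → . ) c ,], [E → . , B] }  — shift
  I5: { [B → c .] }  — reduce
  I6: { [E → ) . )], [E → ) . c ,] }  — shift
  I7: { [B → E E . )] }  — shift
  I8: { [B → E E ) .] }  — reduce
  I9: { [E → ) ) .] }  — reduce
  I10: { [E → ) c . ,] }  — shift
  I11: { [E → ) c , .] }  — reduce
  I12: { [E → , B .] }  — reduce
  I13: { [B → ) , . )] }  — shift
  I14: { [B → ) , ) .] }  — reduce

No state contains both a complete item and a shift item.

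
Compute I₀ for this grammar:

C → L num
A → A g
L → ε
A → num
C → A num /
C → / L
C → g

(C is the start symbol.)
{ [A → . A g], [A → . num], [C → . / L], [C → . A num /], [C → . L num], [C → . g], [C' → . C], [L → .] }

First, augment the grammar with C' → C
I₀ = CLOSURE({ [C' → . C] }):
  [C' → . C] has the dot before C: add [C → . L num], [C → . A num /], [C → . / L], [C → . g]
  [C → . L num] has the dot before L: add [L → .]
  [C → . A num /] has the dot before A: add [A → . A g], [A → . num]
No further items can be added.

I₀ = { [A → . A g], [A → . num], [C → . / L], [C → . A num /], [C → . L num], [C → . g], [C' → . C], [L → .] }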